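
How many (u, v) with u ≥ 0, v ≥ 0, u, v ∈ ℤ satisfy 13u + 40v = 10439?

21

gcd(40, 13) = 1.
By Bézout, 13·(-3) + 40·(1) = 1.
One solution: (3, 260).
General: u = 3 + 40t, v = 260 - 13t.
u ≥ 0 ⇒ t ≥ 0; v ≥ 0 ⇒ t ≤ 20. So t ∈ [0, 20]: 21 solutions.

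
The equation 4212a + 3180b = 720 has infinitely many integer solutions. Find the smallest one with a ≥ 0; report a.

50

gcd(4212, 3180):
  4212 = 1*3180 + 1032
  3180 = 3*1032 + 84
  1032 = 12*84 + 24
  84 = 3*24 + 12
  24 = 2*12
so gcd(4212, 3180) = 12.
12 divides 720, so solutions exist.
Back-substitute for Bézout coefficients:
  12 = 84 - 3*24
  ... = 4212*(-114) + 3180*(151)
Scale by 720/12 = 60: (a₀, b₀) = (-6840, 9060).
General solution: a = -6840 + 265t, b = 9060 - 351t for integer t.
a ≥ 0: smallest is -6840 mod 265 = 50 (at t = 26), with b = -66.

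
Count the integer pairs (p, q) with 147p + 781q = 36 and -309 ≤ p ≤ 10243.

14

gcd(781, 147) = 1  (781 = 5×147 + 46, 147 = 3×46 + 9, 46 = 5×9 + 1, 9 = 9×1).
Back-substituting, 147×(-85) + 781×(16) = 1.
Scale by 36: particular solution (-3060, 576); reduce p mod 781: (64, -12).
General solution: p = 64 + 781t, q = -12 - 147t for integer t.
-309 ≤ 64 + 781t ≤ 10243 gives t ∈ [0, 13], which is 14 values.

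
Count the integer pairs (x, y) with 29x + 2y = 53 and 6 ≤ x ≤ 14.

4

gcd(29, 2):
  29 = 14·2 + 1
  2 = 2·1
so gcd(29, 2) = 1.
Back-substitute for Bézout coefficients:
  1 = 29 - 14·2
  ... = 29·(1) + 2·(-14)
Scale by 53: particular solution (53, -742); reduce x mod 2: (1, 12).
General solution: x = 1 + 2t, y = 12 - 29t for integer t.
6 ≤ 1 + 2t ≤ 14 gives t ∈ [3, 6], which is 4 values.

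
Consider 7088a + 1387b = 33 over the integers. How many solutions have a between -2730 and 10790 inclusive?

gcd(7088, 1387) = 1.
By Bézout, 7088×(-417) + 1387×(2131) = 1.
Particular solution: (109, -557).
General solution: a = 109 + 1387t, b = -557 - 7088t for integer t.
-2730 ≤ 109 + 1387t ≤ 10790 gives t ∈ [-2, 7], which is 10 values.

10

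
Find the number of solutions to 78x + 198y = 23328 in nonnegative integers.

9

gcd(198, 78) = 6  (198 = 2×78 + 42, 78 = 1×42 + 36, 42 = 1×36 + 6, 36 = 6×6).
Back-substituting, 78×(-5) + 198×(2) = 6.
Scale by 3888: one solution is (-19440, 7776). Reduce x mod 33: (30, 106).
General: x = 30 + 33t, y = 106 - 13t.
x ≥ 0 ⇒ t ≥ 0; y ≥ 0 ⇒ t ≤ 8. So t ∈ [0, 8]: 9 solutions.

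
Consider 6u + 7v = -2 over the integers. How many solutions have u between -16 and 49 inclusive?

9

gcd(7, 6):
  7 = 1·6 + 1
  6 = 6·1
so gcd(7, 6) = 1.
Back-substitute for Bézout coefficients:
  1 = 7 - 1·6
  ... = 6·(-1) + 7·(1)
Scale by -2: particular solution (2, -2); reduce u mod 7: (2, -2).
General solution: u = 2 + 7t, v = -2 - 6t for integer t.
-16 ≤ 2 + 7t ≤ 49 gives t ∈ [-2, 6], which is 9 values.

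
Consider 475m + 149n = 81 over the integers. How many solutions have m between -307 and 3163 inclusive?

23

gcd(475, 149) = 1  (475 = 3*149 + 28, 149 = 5*28 + 9, 28 = 3*9 + 1, 9 = 9*1).
Back-substituting, 475*(16) + 149*(-51) = 1.
Scale by 81: particular solution (1296, -4131); reduce m mod 149: (104, -331).
General solution: m = 104 + 149t, n = -331 - 475t for integer t.
-307 ≤ 104 + 149t ≤ 3163 gives t ∈ [-2, 20], which is 23 values.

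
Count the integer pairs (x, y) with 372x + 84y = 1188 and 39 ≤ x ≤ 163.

gcd(372, 84) = 12.
By Bézout, 372*(-2) + 84*(9) = 12.
Particular solution: (5, -8).
General solution: x = 5 + 7t, y = -8 - 31t for integer t.
39 ≤ 5 + 7t ≤ 163 gives t ∈ [5, 22], which is 18 values.

18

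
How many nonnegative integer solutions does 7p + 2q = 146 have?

11

gcd(7, 2):
  7 = 3×2 + 1
  2 = 2×1
so gcd(7, 2) = 1.
Back-substitute for Bézout coefficients:
  1 = 7 - 3×2
  ... = 7×(1) + 2×(-3)
Scale by 146: one solution is (146, -438). Reduce p mod 2: (0, 73).
General: p = 0 + 2t, q = 73 - 7t.
p ≥ 0 ⇒ t ≥ 0; q ≥ 0 ⇒ t ≤ 10. So t ∈ [0, 10]: 11 solutions.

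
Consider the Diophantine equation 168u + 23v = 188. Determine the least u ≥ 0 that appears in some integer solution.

gcd(168, 23):
  168 = 7·23 + 7
  23 = 3·7 + 2
  7 = 3·2 + 1
  2 = 2·1
so gcd(168, 23) = 1.
1 divides 188, so solutions exist.
Back-substitute for Bézout coefficients:
  1 = 7 - 3·2
  ... = 168·(10) + 23·(-73)
Scale by 188/1 = 188: (u₀, v₀) = (1880, -13724).
General solution: u = 1880 + 23t, v = -13724 - 168t for integer t.
u ≥ 0: smallest is 1880 mod 23 = 17 (at t = -81), with v = -116.

17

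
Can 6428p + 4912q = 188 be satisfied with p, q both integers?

yes

gcd(6428, 4912):
  6428 = 1×4912 + 1516
  4912 = 3×1516 + 364
  1516 = 4×364 + 60
  364 = 6×60 + 4
  60 = 15×4
so gcd(6428, 4912) = 4.
4 divides 188, so integer solutions exist.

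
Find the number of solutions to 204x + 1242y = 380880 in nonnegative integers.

gcd(1242, 204):
  1242 = 6·204 + 18
  204 = 11·18 + 6
  18 = 3·6
so gcd(1242, 204) = 6.
Back-substitute for Bézout coefficients:
  6 = 204 - 11·18
  ... = 204·(67) + 1242·(-11)
Scale by 63480: one solution is (4253160, -698280). Reduce x mod 207: (138, 284).
General: x = 138 + 207t, y = 284 - 34t.
x ≥ 0 ⇒ t ≥ 0; y ≥ 0 ⇒ t ≤ 8. So t ∈ [0, 8]: 9 solutions.

9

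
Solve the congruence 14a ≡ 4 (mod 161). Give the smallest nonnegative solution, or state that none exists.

gcd(161, 14) = 7  (161 = 11*14 + 7, 14 = 2*7).
7 does not divide 4, so the congruence has no solution.

no solution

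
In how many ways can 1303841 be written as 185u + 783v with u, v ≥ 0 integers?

9

gcd(783, 185) = 1  (783 = 4*185 + 43, 185 = 4*43 + 13, 43 = 3*13 + 4, 13 = 3*4 + 1, 4 = 4*1).
Back-substituting, 185*(182) + 783*(-43) = 1.
Scale by 1303841: one solution is (237299062, -56065163). Reduce u mod 783: (733, 1492).
General: u = 733 + 783t, v = 1492 - 185t.
u ≥ 0 ⇒ t ≥ 0; v ≥ 0 ⇒ t ≤ 8. So t ∈ [0, 8]: 9 solutions.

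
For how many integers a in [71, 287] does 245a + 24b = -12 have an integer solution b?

9

gcd(245, 24) = 1  (245 = 10*24 + 5, 24 = 4*5 + 4, 5 = 1*4 + 1, 4 = 4*1).
Back-substituting, 245*(5) + 24*(-51) = 1.
Scale by -12: particular solution (-60, 612); reduce a mod 24: (12, -123).
General solution: a = 12 + 24t, b = -123 - 245t for integer t.
71 ≤ 12 + 24t ≤ 287 gives t ∈ [3, 11], which is 9 values.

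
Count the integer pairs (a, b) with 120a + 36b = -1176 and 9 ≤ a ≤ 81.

gcd(120, 36):
  120 = 3*36 + 12
  36 = 3*12
so gcd(120, 36) = 12.
Back-substitute for Bézout coefficients:
  12 = 120 - 3*36
  ... = 120*(1) + 36*(-3)
Scale by -98: particular solution (-98, 294); reduce a mod 3: (1, -36).
General solution: a = 1 + 3t, b = -36 - 10t for integer t.
9 ≤ 1 + 3t ≤ 81 gives t ∈ [3, 26], which is 24 values.

24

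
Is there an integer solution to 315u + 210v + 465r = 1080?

yes

gcd(315, 210) = 105.
gcd(105, 465) = 15.
15 divides 1080, so integer solutions exist.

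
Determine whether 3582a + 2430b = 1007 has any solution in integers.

no

gcd(3582, 2430) = 18.
18 does not divide 1007 (remainder 17), so no integer solutions.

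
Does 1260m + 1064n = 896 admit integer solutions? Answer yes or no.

yes

gcd(1260, 1064):
  1260 = 1×1064 + 196
  1064 = 5×196 + 84
  196 = 2×84 + 28
  84 = 3×28
so gcd(1260, 1064) = 28.
28 divides 896, so integer solutions exist.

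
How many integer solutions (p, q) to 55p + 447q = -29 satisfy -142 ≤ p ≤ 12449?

28

gcd(447, 55) = 1.
By Bézout, 55*(-65) + 447*(8) = 1.
Particular solution: (97, -12).
General solution: p = 97 + 447t, q = -12 - 55t for integer t.
-142 ≤ 97 + 447t ≤ 12449 gives t ∈ [0, 27], which is 28 values.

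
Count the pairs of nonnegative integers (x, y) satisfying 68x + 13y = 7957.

gcd(68, 13):
  68 = 5·13 + 3
  13 = 4·3 + 1
  3 = 3·1
so gcd(68, 13) = 1.
Back-substitute for Bézout coefficients:
  1 = 13 - 4·3
  ... = 68·(-4) + 13·(21)
Scale by 7957: one solution is (-31828, 167097). Reduce x mod 13: (9, 565).
General: x = 9 + 13t, y = 565 - 68t.
x ≥ 0 ⇒ t ≥ 0; y ≥ 0 ⇒ t ≤ 8. So t ∈ [0, 8]: 9 solutions.

9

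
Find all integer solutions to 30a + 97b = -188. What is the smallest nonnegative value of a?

39

gcd(97, 30) = 1.
1 divides -188, so solutions exist.
By Bézout, 30·(-42) + 97·(13) = 1.
Scale by -188/1 = -188: (a₀, b₀) = (7896, -2444).
General solution: a = 7896 + 97t, b = -2444 - 30t for integer t.
a ≥ 0: smallest is 7896 mod 97 = 39 (at t = -81), with b = -14.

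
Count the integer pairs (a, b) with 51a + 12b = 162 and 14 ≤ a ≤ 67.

gcd(51, 12) = 3  (51 = 4×12 + 3, 12 = 4×3).
Back-substituting, 51×(1) + 12×(-4) = 3.
Scale by 54: particular solution (54, -216); reduce a mod 4: (2, 5).
General solution: a = 2 + 4t, b = 5 - 17t for integer t.
14 ≤ 2 + 4t ≤ 67 gives t ∈ [3, 16], which is 14 values.

14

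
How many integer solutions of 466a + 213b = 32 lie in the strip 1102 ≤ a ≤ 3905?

13

gcd(466, 213) = 1.
By Bézout, 466·(16) + 213·(-35) = 1.
Particular solution: (86, -188).
General solution: a = 86 + 213t, b = -188 - 466t for integer t.
1102 ≤ 86 + 213t ≤ 3905 gives t ∈ [5, 17], which is 13 values.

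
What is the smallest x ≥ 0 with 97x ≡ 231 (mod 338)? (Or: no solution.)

gcd(338, 97) = 1.
1 divides 231, so solutions exist.
By Bézout, 97*(115) + 338*(-33) = 1.
So 97*(115) ≡ 1 (mod 338); multiply by 231: x ≡ 26565 (mod 338).
Smallest nonnegative: x = 26565 mod 338 = 201.

201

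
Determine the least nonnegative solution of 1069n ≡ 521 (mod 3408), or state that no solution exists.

77

gcd(3408, 1069) = 1  (3408 = 3*1069 + 201, 1069 = 5*201 + 64, 201 = 3*64 + 9, 64 = 7*9 + 1, 9 = 9*1).
1 divides 521, so solutions exist.
Back-substituting, 1069*(373) + 3408*(-117) = 1.
So 1069*(373) ≡ 1 (mod 3408); multiply by 521: n ≡ 194333 (mod 3408).
Smallest nonnegative: n = 194333 mod 3408 = 77.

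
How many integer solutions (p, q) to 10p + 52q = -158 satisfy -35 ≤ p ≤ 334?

14

gcd(52, 10) = 2  (52 = 5*10 + 2, 10 = 5*2).
Back-substituting, 10*(-5) + 52*(1) = 2.
Scale by -79: particular solution (395, -79); reduce p mod 26: (5, -4).
General solution: p = 5 + 26t, q = -4 - 5t for integer t.
-35 ≤ 5 + 26t ≤ 334 gives t ∈ [-1, 12], which is 14 values.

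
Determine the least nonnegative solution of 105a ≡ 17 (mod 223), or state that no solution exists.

gcd(223, 105):
  223 = 2·105 + 13
  105 = 8·13 + 1
  13 = 13·1
so gcd(223, 105) = 1.
1 divides 17, so solutions exist.
Back-substitute for Bézout coefficients:
  1 = 105 - 8·13
  ... = 105·(17) + 223·(-8)
So 105·(17) ≡ 1 (mod 223); multiply by 17: a ≡ 289 (mod 223).
Smallest nonnegative: a = 289 mod 223 = 66.

66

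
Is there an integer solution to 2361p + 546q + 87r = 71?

no

gcd(2361, 546):
  2361 = 4*546 + 177
  546 = 3*177 + 15
  177 = 11*15 + 12
  15 = 1*12 + 3
  12 = 4*3
so gcd(2361, 546) = 3.
gcd(3, 87) = 3.
3 does not divide 71 (remainder 2), so no integer solutions.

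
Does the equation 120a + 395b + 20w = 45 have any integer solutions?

gcd(395, 120) = 5  (395 = 3×120 + 35, 120 = 3×35 + 15, 35 = 2×15 + 5, 15 = 3×5).
gcd(5, 20) = 5.
5 divides 45, so integer solutions exist.

yes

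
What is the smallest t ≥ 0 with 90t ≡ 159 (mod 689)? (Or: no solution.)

gcd(689, 90) = 1.
1 divides 159, so solutions exist.
By Bézout, 90·(-222) + 689·(29) = 1.
So 90·(-222) ≡ 1 (mod 689); multiply by 159: t ≡ -35298 (mod 689).
Smallest nonnegative: t = -35298 mod 689 = 530.

530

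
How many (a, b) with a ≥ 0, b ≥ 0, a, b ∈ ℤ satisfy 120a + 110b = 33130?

25

gcd(120, 110) = 10.
By Bézout, 120·(1) + 110·(-1) = 10.
One solution: (2, 299).
General: a = 2 + 11t, b = 299 - 12t.
a ≥ 0 ⇒ t ≥ 0; b ≥ 0 ⇒ t ≤ 24. So t ∈ [0, 24]: 25 solutions.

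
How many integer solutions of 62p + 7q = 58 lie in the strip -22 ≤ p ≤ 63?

12

gcd(62, 7) = 1.
By Bézout, 62·(-1) + 7·(9) = 1.
Particular solution: (5, -36).
General solution: p = 5 + 7t, q = -36 - 62t for integer t.
-22 ≤ 5 + 7t ≤ 63 gives t ∈ [-3, 8], which is 12 values.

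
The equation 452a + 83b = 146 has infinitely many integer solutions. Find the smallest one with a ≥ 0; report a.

gcd(452, 83) = 1  (452 = 5×83 + 37, 83 = 2×37 + 9, 37 = 4×9 + 1, 9 = 9×1).
1 divides 146, so solutions exist.
Back-substituting, 452×(9) + 83×(-49) = 1.
Scale by 146/1 = 146: (a₀, b₀) = (1314, -7154).
General solution: a = 1314 + 83t, b = -7154 - 452t for integer t.
a ≥ 0: smallest is 1314 mod 83 = 69 (at t = -15), with b = -374.

69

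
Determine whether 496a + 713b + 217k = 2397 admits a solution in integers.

no

gcd(713, 496) = 31  (713 = 1·496 + 217, 496 = 2·217 + 62, 217 = 3·62 + 31, 62 = 2·31).
gcd(31, 217) = 31.
31 does not divide 2397 (remainder 10), so no integer solutions.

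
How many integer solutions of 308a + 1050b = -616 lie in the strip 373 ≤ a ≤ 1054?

gcd(1050, 308) = 14  (1050 = 3*308 + 126, 308 = 2*126 + 56, 126 = 2*56 + 14, 56 = 4*14).
Back-substituting, 308*(-17) + 1050*(5) = 14.
Scale by -44: particular solution (748, -220); reduce a mod 75: (73, -22).
General solution: a = 73 + 75t, b = -22 - 22t for integer t.
373 ≤ 73 + 75t ≤ 1054 gives t ∈ [4, 13], which is 10 values.

10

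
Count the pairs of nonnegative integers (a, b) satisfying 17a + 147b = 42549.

17

gcd(147, 17) = 1.
By Bézout, 17*(26) + 147*(-3) = 1.
One solution: (99, 278).
General: a = 99 + 147t, b = 278 - 17t.
a ≥ 0 ⇒ t ≥ 0; b ≥ 0 ⇒ t ≤ 16. So t ∈ [0, 16]: 17 solutions.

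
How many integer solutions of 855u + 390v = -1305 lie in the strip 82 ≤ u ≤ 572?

19

gcd(855, 390) = 15.
By Bézout, 855*(-5) + 390*(11) = 15.
Particular solution: (19, -45).
General solution: u = 19 + 26t, v = -45 - 57t for integer t.
82 ≤ 19 + 26t ≤ 572 gives t ∈ [3, 21], which is 19 values.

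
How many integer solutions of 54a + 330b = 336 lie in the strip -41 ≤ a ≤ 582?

11

gcd(330, 54) = 6  (330 = 6*54 + 6, 54 = 9*6).
Back-substituting, 54*(-6) + 330*(1) = 6.
Scale by 56: particular solution (-336, 56); reduce a mod 55: (49, -7).
General solution: a = 49 + 55t, b = -7 - 9t for integer t.
-41 ≤ 49 + 55t ≤ 582 gives t ∈ [-1, 9], which is 11 values.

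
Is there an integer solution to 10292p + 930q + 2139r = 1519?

yes

gcd(10292, 930) = 62  (10292 = 11·930 + 62, 930 = 15·62).
gcd(62, 2139) = 31.
31 divides 1519, so integer solutions exist.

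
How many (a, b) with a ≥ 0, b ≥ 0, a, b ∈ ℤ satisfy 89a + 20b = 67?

gcd(89, 20):
  89 = 4×20 + 9
  20 = 2×9 + 2
  9 = 4×2 + 1
  2 = 2×1
so gcd(89, 20) = 1.
Back-substitute for Bézout coefficients:
  1 = 9 - 4×2
  ... = 89×(9) + 20×(-40)
Scale by 67: one solution is (603, -2680). Reduce a mod 20: (3, -10).
General: a = 3 + 20t, b = -10 - 89t.
a ≥ 0 ⇒ t ≥ 0; b ≥ 0 ⇒ t ≤ -1. So t ∈ [0, -1]: 0 solutions.

0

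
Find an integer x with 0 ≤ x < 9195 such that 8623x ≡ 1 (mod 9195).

7057

gcd(9195, 8623) = 1.
By Bézout, 8623·(-2138) + 9195·(2005) = 1.
So 8623·-2138 ≡ 1 (mod 9195), and -2138 mod 9195 = 7057.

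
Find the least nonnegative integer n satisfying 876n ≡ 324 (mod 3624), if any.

gcd(3624, 876) = 12  (3624 = 4×876 + 120, 876 = 7×120 + 36, 120 = 3×36 + 12, 36 = 3×12).
12 divides 324, so solutions exist.
Back-substituting, 876×(-91) + 3624×(22) = 12.
So 876×(-91) ≡ 12 (mod 3624); multiply by 27: n ≡ -2457 (mod 302).
Smallest nonnegative: n = -2457 mod 302 = 261.

261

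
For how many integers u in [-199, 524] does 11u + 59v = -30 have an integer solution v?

gcd(59, 11) = 1  (59 = 5·11 + 4, 11 = 2·4 + 3, 4 = 1·3 + 1, 3 = 3·1).
Back-substituting, 11·(-16) + 59·(3) = 1.
Scale by -30: particular solution (480, -90); reduce u mod 59: (8, -2).
General solution: u = 8 + 59t, v = -2 - 11t for integer t.
-199 ≤ 8 + 59t ≤ 524 gives t ∈ [-3, 8], which is 12 values.

12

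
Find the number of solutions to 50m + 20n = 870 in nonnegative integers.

9

gcd(50, 20) = 10.
By Bézout, 50*(1) + 20*(-2) = 10.
One solution: (1, 41).
General: m = 1 + 2t, n = 41 - 5t.
m ≥ 0 ⇒ t ≥ 0; n ≥ 0 ⇒ t ≤ 8. So t ∈ [0, 8]: 9 solutions.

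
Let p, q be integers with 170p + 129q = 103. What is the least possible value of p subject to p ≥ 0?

gcd(170, 129):
  170 = 1·129 + 41
  129 = 3·41 + 6
  41 = 6·6 + 5
  6 = 1·5 + 1
  5 = 5·1
so gcd(170, 129) = 1.
1 divides 103, so solutions exist.
Back-substitute for Bézout coefficients:
  1 = 6 - 1·5
  ... = 170·(-22) + 129·(29)
Scale by 103/1 = 103: (p₀, q₀) = (-2266, 2987).
General solution: p = -2266 + 129t, q = 2987 - 170t for integer t.
p ≥ 0: smallest is -2266 mod 129 = 56 (at t = 18), with q = -73.

56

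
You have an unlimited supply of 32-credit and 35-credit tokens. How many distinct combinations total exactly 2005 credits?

Need nonnegative integers with 32j + 35k = 2005.
gcd(32, 35) = 1, and 32·(-12) + 35·(11) = 1.
So (j₀, k₀) = (-24060, 22055); general j = -24060 + 35t, k = 22055 - 32t.
j ≥ 0 ⇒ t ≥ 688; k ≥ 0 ⇒ t ≤ 689. That's 2 values of t.

2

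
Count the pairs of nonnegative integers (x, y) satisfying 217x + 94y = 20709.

2

gcd(217, 94):
  217 = 2*94 + 29
  94 = 3*29 + 7
  29 = 4*7 + 1
  7 = 7*1
so gcd(217, 94) = 1.
Back-substitute for Bézout coefficients:
  1 = 29 - 4*7
  ... = 217*(13) + 94*(-30)
Scale by 20709: one solution is (269217, -621270). Reduce x mod 94: (1, 218).
General: x = 1 + 94t, y = 218 - 217t.
x ≥ 0 ⇒ t ≥ 0; y ≥ 0 ⇒ t ≤ 1. So t ∈ [0, 1]: 2 solutions.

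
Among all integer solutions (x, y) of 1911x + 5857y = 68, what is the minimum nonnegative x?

3966

gcd(5857, 1911) = 1.
1 divides 68, so solutions exist.
By Bézout, 1911*(-803) + 5857*(262) = 1.
Scale by 68/1 = 68: (x₀, y₀) = (-54604, 17816).
General solution: x = -54604 + 5857t, y = 17816 - 1911t for integer t.
x ≥ 0: smallest is -54604 mod 5857 = 3966 (at t = 10), with y = -1294.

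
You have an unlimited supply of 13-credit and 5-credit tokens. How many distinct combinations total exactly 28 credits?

Need nonnegative integers with 13j + 5k = 28.
gcd(13, 5) = 1, and 13·(2) + 5·(-5) = 1.
So (j₀, k₀) = (56, -140); general j = 56 + 5t, k = -140 - 13t.
j ≥ 0 ⇒ t ≥ -11; k ≥ 0 ⇒ t ≤ -11. That's 1 value of t.

1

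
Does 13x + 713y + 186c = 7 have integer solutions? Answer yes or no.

gcd(713, 13) = 1.
gcd(1, 186) = 1.
1 divides 7, so integer solutions exist.

yes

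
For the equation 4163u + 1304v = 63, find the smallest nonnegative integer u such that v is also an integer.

gcd(4163, 1304):
  4163 = 3×1304 + 251
  1304 = 5×251 + 49
  251 = 5×49 + 6
  49 = 8×6 + 1
  6 = 6×1
so gcd(4163, 1304) = 1.
1 divides 63, so solutions exist.
Back-substitute for Bézout coefficients:
  1 = 49 - 8×6
  ... = 4163×(-213) + 1304×(680)
Scale by 63/1 = 63: (u₀, v₀) = (-13419, 42840).
General solution: u = -13419 + 1304t, v = 42840 - 4163t for integer t.
u ≥ 0: smallest is -13419 mod 1304 = 925 (at t = 11), with v = -2953.

925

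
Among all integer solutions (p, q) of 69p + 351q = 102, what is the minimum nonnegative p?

gcd(351, 69):
  351 = 5*69 + 6
  69 = 11*6 + 3
  6 = 2*3
so gcd(351, 69) = 3.
3 divides 102, so solutions exist.
Back-substitute for Bézout coefficients:
  3 = 69 - 11*6
  ... = 69*(56) + 351*(-11)
Scale by 102/3 = 34: (p₀, q₀) = (1904, -374).
General solution: p = 1904 + 117t, q = -374 - 23t for integer t.
p ≥ 0: smallest is 1904 mod 117 = 32 (at t = -16), with q = -6.

32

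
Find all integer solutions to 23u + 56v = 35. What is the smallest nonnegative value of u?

gcd(56, 23) = 1  (56 = 2×23 + 10, 23 = 2×10 + 3, 10 = 3×3 + 1, 3 = 3×1).
1 divides 35, so solutions exist.
Back-substituting, 23×(-17) + 56×(7) = 1.
Scale by 35/1 = 35: (u₀, v₀) = (-595, 245).
General solution: u = -595 + 56t, v = 245 - 23t for integer t.
u ≥ 0: smallest is -595 mod 56 = 21 (at t = 11), with v = -8.

21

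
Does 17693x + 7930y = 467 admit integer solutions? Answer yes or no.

no

gcd(17693, 7930) = 13  (17693 = 2*7930 + 1833, 7930 = 4*1833 + 598, 1833 = 3*598 + 39, 598 = 15*39 + 13, 39 = 3*13).
13 does not divide 467 (remainder 12), so no integer solutions.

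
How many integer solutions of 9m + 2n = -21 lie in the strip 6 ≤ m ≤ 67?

gcd(9, 2) = 1  (9 = 4*2 + 1, 2 = 2*1).
Back-substituting, 9*(1) + 2*(-4) = 1.
Scale by -21: particular solution (-21, 84); reduce m mod 2: (1, -15).
General solution: m = 1 + 2t, n = -15 - 9t for integer t.
6 ≤ 1 + 2t ≤ 67 gives t ∈ [3, 33], which is 31 values.

31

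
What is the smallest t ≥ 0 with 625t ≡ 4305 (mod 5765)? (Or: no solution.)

gcd(5765, 625) = 5  (5765 = 9·625 + 140, 625 = 4·140 + 65, 140 = 2·65 + 10, 65 = 6·10 + 5, 10 = 2·5).
5 divides 4305, so solutions exist.
Back-substituting, 625·(535) + 5765·(-58) = 5.
So 625·(535) ≡ 5 (mod 5765); multiply by 861: t ≡ 460635 (mod 1153).
Smallest nonnegative: t = 460635 mod 1153 = 588.

588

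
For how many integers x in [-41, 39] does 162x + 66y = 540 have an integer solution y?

7

gcd(162, 66) = 6  (162 = 2·66 + 30, 66 = 2·30 + 6, 30 = 5·6).
Back-substituting, 162·(-2) + 66·(5) = 6.
Scale by 90: particular solution (-180, 450); reduce x mod 11: (7, -9).
General solution: x = 7 + 11t, y = -9 - 27t for integer t.
-41 ≤ 7 + 11t ≤ 39 gives t ∈ [-4, 2], which is 7 values.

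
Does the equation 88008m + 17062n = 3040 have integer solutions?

gcd(88008, 17062) = 38  (88008 = 5×17062 + 2698, 17062 = 6×2698 + 874, 2698 = 3×874 + 76, 874 = 11×76 + 38, 76 = 2×38).
38 divides 3040, so integer solutions exist.

yes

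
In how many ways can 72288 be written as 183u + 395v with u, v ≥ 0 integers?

gcd(395, 183) = 1.
By Bézout, 183×(177) + 395×(-82) = 1.
One solution: (136, 120).
General: u = 136 + 395t, v = 120 - 183t.
u ≥ 0 ⇒ t ≥ 0; v ≥ 0 ⇒ t ≤ 0. So t ∈ [0, 0]: 1 solution.

1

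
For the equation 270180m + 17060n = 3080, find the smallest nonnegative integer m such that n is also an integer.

318

gcd(270180, 17060) = 20.
20 divides 3080, so solutions exist.
By Bézout, 270180*(135) + 17060*(-2138) = 20.
Scale by 3080/20 = 154: (m₀, n₀) = (20790, -329252).
General solution: m = 20790 + 853t, n = -329252 - 13509t for integer t.
m ≥ 0: smallest is 20790 mod 853 = 318 (at t = -24), with n = -5036.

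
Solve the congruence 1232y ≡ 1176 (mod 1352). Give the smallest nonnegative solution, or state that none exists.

gcd(1352, 1232) = 8.
8 divides 1176, so solutions exist.
By Bézout, 1232*(45) + 1352*(-41) = 8.
So 1232*(45) ≡ 8 (mod 1352); multiply by 147: y ≡ 6615 (mod 169).
Smallest nonnegative: y = 6615 mod 169 = 24.

24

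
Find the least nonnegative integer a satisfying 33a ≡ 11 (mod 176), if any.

11

gcd(176, 33) = 11  (176 = 5×33 + 11, 33 = 3×11).
11 divides 11, so solutions exist.
Back-substituting, 33×(-5) + 176×(1) = 11.
So 33×(-5) ≡ 11 (mod 176); multiply by 1: a ≡ -5 (mod 16).
Smallest nonnegative: a = -5 mod 16 = 11.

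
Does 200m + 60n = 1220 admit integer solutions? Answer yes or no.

yes

gcd(200, 60) = 20  (200 = 3·60 + 20, 60 = 3·20).
20 divides 1220, so integer solutions exist.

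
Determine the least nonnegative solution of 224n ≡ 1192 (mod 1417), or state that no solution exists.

gcd(1417, 224) = 1  (1417 = 6*224 + 73, 224 = 3*73 + 5, 73 = 14*5 + 3, 5 = 1*3 + 2, 3 = 1*2 + 1, 2 = 2*1).
1 divides 1192, so solutions exist.
Back-substituting, 224*(-563) + 1417*(89) = 1.
So 224*(-563) ≡ 1 (mod 1417); multiply by 1192: n ≡ -671096 (mod 1417).
Smallest nonnegative: n = -671096 mod 1417 = 562.

562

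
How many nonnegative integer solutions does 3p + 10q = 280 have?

10

gcd(10, 3) = 1.
By Bézout, 3×(-3) + 10×(1) = 1.
One solution: (0, 28).
General: p = 0 + 10t, q = 28 - 3t.
p ≥ 0 ⇒ t ≥ 0; q ≥ 0 ⇒ t ≤ 9. So t ∈ [0, 9]: 10 solutions.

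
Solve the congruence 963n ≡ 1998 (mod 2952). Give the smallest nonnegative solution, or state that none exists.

186

gcd(2952, 963) = 9.
9 divides 1998, so solutions exist.
By Bézout, 963×(-141) + 2952×(46) = 9.
So 963×(-141) ≡ 9 (mod 2952); multiply by 222: n ≡ -31302 (mod 328).
Smallest nonnegative: n = -31302 mod 328 = 186.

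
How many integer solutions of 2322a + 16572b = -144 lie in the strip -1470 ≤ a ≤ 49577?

19

gcd(16572, 2322) = 6.
By Bézout, 2322×(521) + 16572×(-73) = 6.
Particular solution: (1306, -183).
General solution: a = 1306 + 2762t, b = -183 - 387t for integer t.
-1470 ≤ 1306 + 2762t ≤ 49577 gives t ∈ [-1, 17], which is 19 values.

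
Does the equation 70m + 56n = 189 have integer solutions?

gcd(70, 56):
  70 = 1·56 + 14
  56 = 4·14
so gcd(70, 56) = 14.
14 does not divide 189 (remainder 7), so no integer solutions.

no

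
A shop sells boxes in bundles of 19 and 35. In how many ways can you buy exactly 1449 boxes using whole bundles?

2

Need nonnegative integers with 19j + 35k = 1449.
gcd(19, 35) = 1, and 19·(-11) + 35·(6) = 1.
So (j₀, k₀) = (-15939, 8694); general j = -15939 + 35t, k = 8694 - 19t.
j ≥ 0 ⇒ t ≥ 456; k ≥ 0 ⇒ t ≤ 457. That's 2 values of t.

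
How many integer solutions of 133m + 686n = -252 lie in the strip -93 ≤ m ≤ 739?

gcd(686, 133):
  686 = 5·133 + 21
  133 = 6·21 + 7
  21 = 3·7
so gcd(686, 133) = 7.
Back-substitute for Bézout coefficients:
  7 = 133 - 6·21
  ... = 133·(31) + 686·(-6)
Scale by -36: particular solution (-1116, 216); reduce m mod 98: (60, -12).
General solution: m = 60 + 98t, n = -12 - 19t for integer t.
-93 ≤ 60 + 98t ≤ 739 gives t ∈ [-1, 6], which is 8 values.

8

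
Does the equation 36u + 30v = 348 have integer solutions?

gcd(36, 30) = 6.
6 divides 348, so integer solutions exist.

yes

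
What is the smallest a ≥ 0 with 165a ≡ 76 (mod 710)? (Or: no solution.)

no solution

gcd(710, 165) = 5  (710 = 4·165 + 50, 165 = 3·50 + 15, 50 = 3·15 + 5, 15 = 3·5).
5 does not divide 76, so the congruence has no solution.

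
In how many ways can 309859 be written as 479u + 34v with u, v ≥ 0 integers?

gcd(479, 34) = 1  (479 = 14×34 + 3, 34 = 11×3 + 1, 3 = 3×1).
Back-substituting, 479×(-11) + 34×(155) = 1.
Scale by 309859: one solution is (-3408449, 48028145). Reduce u mod 34: (17, 8874).
General: u = 17 + 34t, v = 8874 - 479t.
u ≥ 0 ⇒ t ≥ 0; v ≥ 0 ⇒ t ≤ 18. So t ∈ [0, 18]: 19 solutions.

19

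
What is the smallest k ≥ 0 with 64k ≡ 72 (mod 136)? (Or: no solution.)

gcd(136, 64):
  136 = 2*64 + 8
  64 = 8*8
so gcd(136, 64) = 8.
8 divides 72, so solutions exist.
Back-substitute for Bézout coefficients:
  8 = 136 - 2*64
  ... = 64*(-2) + 136*(1)
So 64*(-2) ≡ 8 (mod 136); multiply by 9: k ≡ -18 (mod 17).
Smallest nonnegative: k = -18 mod 17 = 16.

16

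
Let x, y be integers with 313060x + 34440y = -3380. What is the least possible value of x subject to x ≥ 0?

1021

gcd(313060, 34440):
  313060 = 9·34440 + 3100
  34440 = 11·3100 + 340
  3100 = 9·340 + 40
  340 = 8·40 + 20
  40 = 2·20
so gcd(313060, 34440) = 20.
20 divides -3380, so solutions exist.
Back-substitute for Bézout coefficients:
  20 = 340 - 8·40
  ... = 313060·(-811) + 34440·(7372)
Scale by -3380/20 = -169: (x₀, y₀) = (137059, -1245868).
General solution: x = 137059 + 1722t, y = -1245868 - 15653t for integer t.
x ≥ 0: smallest is 137059 mod 1722 = 1021 (at t = -79), with y = -9281.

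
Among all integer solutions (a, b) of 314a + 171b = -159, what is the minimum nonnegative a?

24

gcd(314, 171):
  314 = 1×171 + 143
  171 = 1×143 + 28
  143 = 5×28 + 3
  28 = 9×3 + 1
  3 = 3×1
so gcd(314, 171) = 1.
1 divides -159, so solutions exist.
Back-substitute for Bézout coefficients:
  1 = 28 - 9×3
  ... = 314×(-55) + 171×(101)
Scale by -159/1 = -159: (a₀, b₀) = (8745, -16059).
General solution: a = 8745 + 171t, b = -16059 - 314t for integer t.
a ≥ 0: smallest is 8745 mod 171 = 24 (at t = -51), with b = -45.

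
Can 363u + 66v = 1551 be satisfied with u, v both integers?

gcd(363, 66) = 33  (363 = 5·66 + 33, 66 = 2·33).
33 divides 1551, so integer solutions exist.

yes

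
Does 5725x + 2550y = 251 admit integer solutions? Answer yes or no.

no

gcd(5725, 2550) = 25  (5725 = 2×2550 + 625, 2550 = 4×625 + 50, 625 = 12×50 + 25, 50 = 2×25).
25 does not divide 251 (remainder 1), so no integer solutions.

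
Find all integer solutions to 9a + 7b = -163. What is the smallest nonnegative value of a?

6

gcd(9, 7):
  9 = 1×7 + 2
  7 = 3×2 + 1
  2 = 2×1
so gcd(9, 7) = 1.
1 divides -163, so solutions exist.
Back-substitute for Bézout coefficients:
  1 = 7 - 3×2
  ... = 9×(-3) + 7×(4)
Scale by -163/1 = -163: (a₀, b₀) = (489, -652).
General solution: a = 489 + 7t, b = -652 - 9t for integer t.
a ≥ 0: smallest is 489 mod 7 = 6 (at t = -69), with b = -31.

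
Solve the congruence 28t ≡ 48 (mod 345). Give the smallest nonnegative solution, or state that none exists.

51

gcd(345, 28) = 1.
1 divides 48, so solutions exist.
By Bézout, 28·(37) + 345·(-3) = 1.
So 28·(37) ≡ 1 (mod 345); multiply by 48: t ≡ 1776 (mod 345).
Smallest nonnegative: t = 1776 mod 345 = 51.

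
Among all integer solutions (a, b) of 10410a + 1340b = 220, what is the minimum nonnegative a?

gcd(10410, 1340) = 10  (10410 = 7*1340 + 1030, 1340 = 1*1030 + 310, 1030 = 3*310 + 100, 310 = 3*100 + 10, 100 = 10*10).
10 divides 220, so solutions exist.
Back-substituting, 10410*(-13) + 1340*(101) = 10.
Scale by 220/10 = 22: (a₀, b₀) = (-286, 2222).
General solution: a = -286 + 134t, b = 2222 - 1041t for integer t.
a ≥ 0: smallest is -286 mod 134 = 116 (at t = 3), with b = -901.

116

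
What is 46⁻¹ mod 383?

25

gcd(383, 46) = 1.
By Bézout, 46*(25) + 383*(-3) = 1.
So 46*25 ≡ 1 (mod 383), and 25 mod 383 = 25.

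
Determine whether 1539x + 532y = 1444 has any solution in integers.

gcd(1539, 532) = 19.
19 divides 1444, so integer solutions exist.

yes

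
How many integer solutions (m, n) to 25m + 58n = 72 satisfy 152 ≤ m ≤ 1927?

gcd(58, 25) = 1  (58 = 2*25 + 8, 25 = 3*8 + 1, 8 = 8*1).
Back-substituting, 25*(7) + 58*(-3) = 1.
Scale by 72: particular solution (504, -216); reduce m mod 58: (40, -16).
General solution: m = 40 + 58t, n = -16 - 25t for integer t.
152 ≤ 40 + 58t ≤ 1927 gives t ∈ [2, 32], which is 31 values.

31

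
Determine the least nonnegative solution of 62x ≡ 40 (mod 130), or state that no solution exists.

30

gcd(130, 62):
  130 = 2·62 + 6
  62 = 10·6 + 2
  6 = 3·2
so gcd(130, 62) = 2.
2 divides 40, so solutions exist.
Back-substitute for Bézout coefficients:
  2 = 62 - 10·6
  ... = 62·(21) + 130·(-10)
So 62·(21) ≡ 2 (mod 130); multiply by 20: x ≡ 420 (mod 65).
Smallest nonnegative: x = 420 mod 65 = 30.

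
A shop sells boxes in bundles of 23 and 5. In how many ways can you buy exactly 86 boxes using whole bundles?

Need nonnegative integers with 23j + 5k = 86.
gcd(23, 5) = 1, and 23·(2) + 5·(-9) = 1.
So (j₀, k₀) = (172, -774); general j = 172 + 5t, k = -774 - 23t.
j ≥ 0 ⇒ t ≥ -34; k ≥ 0 ⇒ t ≤ -34. That's 1 value of t.

1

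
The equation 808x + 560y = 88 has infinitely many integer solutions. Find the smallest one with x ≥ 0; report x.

41

gcd(808, 560) = 8  (808 = 1*560 + 248, 560 = 2*248 + 64, 248 = 3*64 + 56, 64 = 1*56 + 8, 56 = 7*8).
8 divides 88, so solutions exist.
Back-substituting, 808*(-9) + 560*(13) = 8.
Scale by 88/8 = 11: (x₀, y₀) = (-99, 143).
General solution: x = -99 + 70t, y = 143 - 101t for integer t.
x ≥ 0: smallest is -99 mod 70 = 41 (at t = 2), with y = -59.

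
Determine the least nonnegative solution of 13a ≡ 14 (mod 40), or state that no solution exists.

gcd(40, 13) = 1.
1 divides 14, so solutions exist.
By Bézout, 13·(-3) + 40·(1) = 1.
So 13·(-3) ≡ 1 (mod 40); multiply by 14: a ≡ -42 (mod 40).
Smallest nonnegative: a = -42 mod 40 = 38.

38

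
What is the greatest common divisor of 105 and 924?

gcd(924, 105):
  924 = 8*105 + 84
  105 = 1*84 + 21
  84 = 4*21
so gcd(924, 105) = 21.

21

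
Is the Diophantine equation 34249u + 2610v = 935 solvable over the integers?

no

gcd(34249, 2610) = 29  (34249 = 13×2610 + 319, 2610 = 8×319 + 58, 319 = 5×58 + 29, 58 = 2×29).
29 does not divide 935 (remainder 7), so no integer solutions.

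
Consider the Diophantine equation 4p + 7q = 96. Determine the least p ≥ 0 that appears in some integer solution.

3

gcd(7, 4):
  7 = 1×4 + 3
  4 = 1×3 + 1
  3 = 3×1
so gcd(7, 4) = 1.
1 divides 96, so solutions exist.
Back-substitute for Bézout coefficients:
  1 = 4 - 1×3
  ... = 4×(2) + 7×(-1)
Scale by 96/1 = 96: (p₀, q₀) = (192, -96).
General solution: p = 192 + 7t, q = -96 - 4t for integer t.
p ≥ 0: smallest is 192 mod 7 = 3 (at t = -27), with q = 12.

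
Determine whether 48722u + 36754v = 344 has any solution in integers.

no

gcd(48722, 36754) = 34  (48722 = 1×36754 + 11968, 36754 = 3×11968 + 850, 11968 = 14×850 + 68, 850 = 12×68 + 34, 68 = 2×34).
34 does not divide 344 (remainder 4), so no integer solutions.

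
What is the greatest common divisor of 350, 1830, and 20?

10

gcd(1830, 350):
  1830 = 5·350 + 80
  350 = 4·80 + 30
  80 = 2·30 + 20
  30 = 1·20 + 10
  20 = 2·10
so gcd(1830, 350) = 10.
gcd(10, 20) = 10.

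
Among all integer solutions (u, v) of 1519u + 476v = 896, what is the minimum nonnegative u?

gcd(1519, 476) = 7.
7 divides 896, so solutions exist.
By Bézout, 1519×(21) + 476×(-67) = 7.
Scale by 896/7 = 128: (u₀, v₀) = (2688, -8576).
General solution: u = 2688 + 68t, v = -8576 - 217t for integer t.
u ≥ 0: smallest is 2688 mod 68 = 36 (at t = -39), with v = -113.

36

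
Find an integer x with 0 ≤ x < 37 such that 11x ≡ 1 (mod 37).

gcd(37, 11) = 1.
By Bézout, 11*(-10) + 37*(3) = 1.
So 11*-10 ≡ 1 (mod 37), and -10 mod 37 = 27.

27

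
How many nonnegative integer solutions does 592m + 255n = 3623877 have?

gcd(592, 255) = 1  (592 = 2·255 + 82, 255 = 3·82 + 9, 82 = 9·9 + 1, 9 = 9·1).
Back-substituting, 592·(28) + 255·(-65) = 1.
Scale by 3623877: one solution is (101468556, -235552005). Reduce m mod 255: (231, 13675).
General: m = 231 + 255t, n = 13675 - 592t.
m ≥ 0 ⇒ t ≥ 0; n ≥ 0 ⇒ t ≤ 23. So t ∈ [0, 23]: 24 solutions.

24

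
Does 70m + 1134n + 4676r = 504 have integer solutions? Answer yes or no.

gcd(1134, 70) = 14.
gcd(14, 4676) = 14.
14 divides 504, so integer solutions exist.

yes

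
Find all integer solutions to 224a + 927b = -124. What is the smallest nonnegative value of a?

16

gcd(927, 224):
  927 = 4×224 + 31
  224 = 7×31 + 7
  31 = 4×7 + 3
  7 = 2×3 + 1
  3 = 3×1
so gcd(927, 224) = 1.
1 divides -124, so solutions exist.
Back-substitute for Bézout coefficients:
  1 = 7 - 2×3
  ... = 224×(269) + 927×(-65)
Scale by -124/1 = -124: (a₀, b₀) = (-33356, 8060).
General solution: a = -33356 + 927t, b = 8060 - 224t for integer t.
a ≥ 0: smallest is -33356 mod 927 = 16 (at t = 36), with b = -4.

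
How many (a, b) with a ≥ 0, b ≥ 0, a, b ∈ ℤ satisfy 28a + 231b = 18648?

gcd(231, 28) = 7.
By Bézout, 28·(-8) + 231·(1) = 7.
One solution: (6, 80).
General: a = 6 + 33t, b = 80 - 4t.
a ≥ 0 ⇒ t ≥ 0; b ≥ 0 ⇒ t ≤ 20. So t ∈ [0, 20]: 21 solutions.

21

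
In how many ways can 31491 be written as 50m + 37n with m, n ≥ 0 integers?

17

gcd(50, 37) = 1  (50 = 1×37 + 13, 37 = 2×13 + 11, 13 = 1×11 + 2, 11 = 5×2 + 1, 2 = 2×1).
Back-substituting, 50×(-17) + 37×(23) = 1.
Scale by 31491: one solution is (-535347, 724293). Reduce m mod 37: (6, 843).
General: m = 6 + 37t, n = 843 - 50t.
m ≥ 0 ⇒ t ≥ 0; n ≥ 0 ⇒ t ≤ 16. So t ∈ [0, 16]: 17 solutions.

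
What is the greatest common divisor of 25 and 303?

gcd(303, 25):
  303 = 12*25 + 3
  25 = 8*3 + 1
  3 = 3*1
so gcd(303, 25) = 1.

1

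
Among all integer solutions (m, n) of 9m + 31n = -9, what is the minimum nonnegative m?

30

gcd(31, 9):
  31 = 3×9 + 4
  9 = 2×4 + 1
  4 = 4×1
so gcd(31, 9) = 1.
1 divides -9, so solutions exist.
Back-substitute for Bézout coefficients:
  1 = 9 - 2×4
  ... = 9×(7) + 31×(-2)
Scale by -9/1 = -9: (m₀, n₀) = (-63, 18).
General solution: m = -63 + 31t, n = 18 - 9t for integer t.
m ≥ 0: smallest is -63 mod 31 = 30 (at t = 3), with n = -9.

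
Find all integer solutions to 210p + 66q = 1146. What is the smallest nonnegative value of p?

2

gcd(210, 66) = 6  (210 = 3×66 + 12, 66 = 5×12 + 6, 12 = 2×6).
6 divides 1146, so solutions exist.
Back-substituting, 210×(-5) + 66×(16) = 6.
Scale by 1146/6 = 191: (p₀, q₀) = (-955, 3056).
General solution: p = -955 + 11t, q = 3056 - 35t for integer t.
p ≥ 0: smallest is -955 mod 11 = 2 (at t = 87), with q = 11.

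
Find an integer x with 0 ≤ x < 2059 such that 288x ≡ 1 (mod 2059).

gcd(2059, 288) = 1  (2059 = 7·288 + 43, 288 = 6·43 + 30, 43 = 1·30 + 13, 30 = 2·13 + 4, 13 = 3·4 + 1, 4 = 4·1).
Back-substituting, 288·(-479) + 2059·(67) = 1.
So 288·-479 ≡ 1 (mod 2059), and -479 mod 2059 = 1580.

1580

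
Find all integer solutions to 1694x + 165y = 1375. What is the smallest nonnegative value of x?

gcd(1694, 165):
  1694 = 10*165 + 44
  165 = 3*44 + 33
  44 = 1*33 + 11
  33 = 3*11
so gcd(1694, 165) = 11.
11 divides 1375, so solutions exist.
Back-substitute for Bézout coefficients:
  11 = 44 - 1*33
  ... = 1694*(4) + 165*(-41)
Scale by 1375/11 = 125: (x₀, y₀) = (500, -5125).
General solution: x = 500 + 15t, y = -5125 - 154t for integer t.
x ≥ 0: smallest is 500 mod 15 = 5 (at t = -33), with y = -43.

5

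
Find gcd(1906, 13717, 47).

gcd(13717, 1906) = 1  (13717 = 7·1906 + 375, 1906 = 5·375 + 31, 375 = 12·31 + 3, 31 = 10·3 + 1, 3 = 3·1).
gcd(1, 47) = 1.

1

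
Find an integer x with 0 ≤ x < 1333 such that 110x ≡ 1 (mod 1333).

gcd(1333, 110) = 1  (1333 = 12*110 + 13, 110 = 8*13 + 6, 13 = 2*6 + 1, 6 = 6*1).
Back-substituting, 110*(-206) + 1333*(17) = 1.
So 110*-206 ≡ 1 (mod 1333), and -206 mod 1333 = 1127.

1127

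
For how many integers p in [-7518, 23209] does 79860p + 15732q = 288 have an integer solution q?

gcd(79860, 15732) = 12  (79860 = 5·15732 + 1200, 15732 = 13·1200 + 132, 1200 = 9·132 + 12, 132 = 11·12).
Back-substituting, 79860·(118) + 15732·(-599) = 12.
Scale by 24: particular solution (2832, -14376); reduce p mod 1311: (210, -1066).
General solution: p = 210 + 1311t, q = -1066 - 6655t for integer t.
-7518 ≤ 210 + 1311t ≤ 23209 gives t ∈ [-5, 17], which is 23 values.

23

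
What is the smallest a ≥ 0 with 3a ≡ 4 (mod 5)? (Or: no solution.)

gcd(5, 3) = 1.
1 divides 4, so solutions exist.
By Bézout, 3·(2) + 5·(-1) = 1.
So 3·(2) ≡ 1 (mod 5); multiply by 4: a ≡ 8 (mod 5).
Smallest nonnegative: a = 8 mod 5 = 3.

3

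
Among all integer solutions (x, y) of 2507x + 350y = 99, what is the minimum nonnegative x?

gcd(2507, 350):
  2507 = 7·350 + 57
  350 = 6·57 + 8
  57 = 7·8 + 1
  8 = 8·1
so gcd(2507, 350) = 1.
1 divides 99, so solutions exist.
Back-substitute for Bézout coefficients:
  1 = 57 - 7·8
  ... = 2507·(43) + 350·(-308)
Scale by 99/1 = 99: (x₀, y₀) = (4257, -30492).
General solution: x = 4257 + 350t, y = -30492 - 2507t for integer t.
x ≥ 0: smallest is 4257 mod 350 = 57 (at t = -12), with y = -408.

57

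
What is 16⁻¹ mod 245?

46

gcd(245, 16):
  245 = 15×16 + 5
  16 = 3×5 + 1
  5 = 5×1
so gcd(245, 16) = 1.
Back-substitute for Bézout coefficients:
  1 = 16 - 3×5
  ... = 16×(46) + 245×(-3)
So 16×46 ≡ 1 (mod 245), and 46 mod 245 = 46.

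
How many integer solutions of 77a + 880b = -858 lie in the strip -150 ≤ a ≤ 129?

gcd(880, 77) = 11.
By Bézout, 77×(23) + 880×(-2) = 11.
Particular solution: (46, -5).
General solution: a = 46 + 80t, b = -5 - 7t for integer t.
-150 ≤ 46 + 80t ≤ 129 gives t ∈ [-2, 1], which is 4 values.

4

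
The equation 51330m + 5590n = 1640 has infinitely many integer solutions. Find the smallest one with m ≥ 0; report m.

451

gcd(51330, 5590):
  51330 = 9*5590 + 1020
  5590 = 5*1020 + 490
  1020 = 2*490 + 40
  490 = 12*40 + 10
  40 = 4*10
so gcd(51330, 5590) = 10.
10 divides 1640, so solutions exist.
Back-substitute for Bézout coefficients:
  10 = 490 - 12*40
  ... = 51330*(-137) + 5590*(1258)
Scale by 1640/10 = 164: (m₀, n₀) = (-22468, 206312).
General solution: m = -22468 + 559t, n = 206312 - 5133t for integer t.
m ≥ 0: smallest is -22468 mod 559 = 451 (at t = 41), with n = -4141.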